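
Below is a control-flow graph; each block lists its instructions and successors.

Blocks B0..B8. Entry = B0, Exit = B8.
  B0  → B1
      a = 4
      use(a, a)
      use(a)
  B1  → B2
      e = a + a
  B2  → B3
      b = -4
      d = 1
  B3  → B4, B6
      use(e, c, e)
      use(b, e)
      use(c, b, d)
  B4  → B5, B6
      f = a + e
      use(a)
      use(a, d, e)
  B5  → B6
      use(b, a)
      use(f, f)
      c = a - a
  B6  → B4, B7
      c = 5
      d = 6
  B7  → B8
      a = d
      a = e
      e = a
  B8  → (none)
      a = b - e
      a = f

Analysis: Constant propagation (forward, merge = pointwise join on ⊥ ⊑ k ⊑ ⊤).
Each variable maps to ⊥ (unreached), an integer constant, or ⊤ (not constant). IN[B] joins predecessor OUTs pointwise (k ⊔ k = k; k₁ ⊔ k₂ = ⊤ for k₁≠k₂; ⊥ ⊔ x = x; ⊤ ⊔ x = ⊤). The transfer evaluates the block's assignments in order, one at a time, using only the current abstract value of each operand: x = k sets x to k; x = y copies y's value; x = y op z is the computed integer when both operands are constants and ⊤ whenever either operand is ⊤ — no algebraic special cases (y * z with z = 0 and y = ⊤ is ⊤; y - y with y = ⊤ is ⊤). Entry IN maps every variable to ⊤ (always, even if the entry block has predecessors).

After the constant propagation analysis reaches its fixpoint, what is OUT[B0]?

Answer: {a: 4, b: ⊤, c: ⊤, d: ⊤, e: ⊤, f: ⊤}

Trace:
Converged values:
  B0: | IN=(all ⊤) | OUT={a:4; rest ⊤}
  B1: | IN={a:4; rest ⊤} | OUT={a:4, e:8; rest ⊤}
  B2: | IN={a:4, e:8; rest ⊤} | OUT={a:4, b:-4, d:1, e:8; rest ⊤}
  B3: | IN={a:4, b:-4, d:1, e:8; rest ⊤} | OUT={a:4, b:-4, d:1, e:8; rest ⊤}
  B4: | IN={a:4, b:-4, e:8; rest ⊤} | OUT={a:4, b:-4, e:8, f:12; rest ⊤}
  B5: | IN={a:4, b:-4, e:8, f:12; rest ⊤} | OUT={a:4, b:-4, c:0, e:8, f:12; rest ⊤}
  B6: | IN={a:4, b:-4, e:8; rest ⊤} | OUT={a:4, b:-4, c:5, d:6, e:8; rest ⊤}
  B7: | IN={a:4, b:-4, c:5, d:6, e:8; rest ⊤} | OUT={a:8, b:-4, c:5, d:6, e:8; rest ⊤}
  B8: | IN={a:8, b:-4, c:5, d:6, e:8; rest ⊤} | OUT={b:-4, c:5, d:6, e:8; rest ⊤}

B0 is the boundary node: IN[B0] = {a: ⊤, b: ⊤, c: ⊤, d: ⊤, e: ⊤, f: ⊤}
Applying B0's transfer function to that IN value gives OUT[B0] (row B0 above).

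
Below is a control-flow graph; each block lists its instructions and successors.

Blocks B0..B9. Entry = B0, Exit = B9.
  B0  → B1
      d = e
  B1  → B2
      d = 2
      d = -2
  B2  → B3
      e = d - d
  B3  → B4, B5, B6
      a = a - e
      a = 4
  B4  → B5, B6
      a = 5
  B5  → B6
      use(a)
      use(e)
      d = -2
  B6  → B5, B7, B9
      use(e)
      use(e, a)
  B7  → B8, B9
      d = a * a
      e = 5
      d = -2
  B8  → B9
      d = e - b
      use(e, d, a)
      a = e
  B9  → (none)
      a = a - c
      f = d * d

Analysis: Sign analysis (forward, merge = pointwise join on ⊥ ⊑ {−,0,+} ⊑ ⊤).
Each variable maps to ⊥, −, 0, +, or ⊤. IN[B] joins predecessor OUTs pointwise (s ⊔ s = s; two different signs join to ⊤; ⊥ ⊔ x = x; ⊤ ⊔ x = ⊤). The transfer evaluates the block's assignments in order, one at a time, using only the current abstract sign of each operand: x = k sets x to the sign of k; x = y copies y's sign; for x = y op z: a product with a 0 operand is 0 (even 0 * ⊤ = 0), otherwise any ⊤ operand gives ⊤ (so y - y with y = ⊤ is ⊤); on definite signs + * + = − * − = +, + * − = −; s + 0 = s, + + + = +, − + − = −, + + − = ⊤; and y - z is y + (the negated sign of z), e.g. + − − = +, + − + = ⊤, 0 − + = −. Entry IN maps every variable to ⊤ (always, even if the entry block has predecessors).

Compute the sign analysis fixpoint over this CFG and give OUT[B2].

Answer: {a: ⊤, b: ⊤, c: ⊤, d: -, e: ⊤, f: ⊤}

Working:
Per-block solution:
  B0: | IN=(all ⊤) | OUT=(all ⊤)
  B1: | IN=(all ⊤) | OUT={d:-; rest ⊤}
  B2: | IN={d:-; rest ⊤} | OUT={d:-; rest ⊤}
  B3: | IN={d:-; rest ⊤} | OUT={a:+, d:-; rest ⊤}
  B4: | IN={a:+, d:-; rest ⊤} | OUT={a:+, d:-; rest ⊤}
  B5: | IN={a:+, d:-; rest ⊤} | OUT={a:+, d:-; rest ⊤}
  B6: | IN={a:+, d:-; rest ⊤} | OUT={a:+, d:-; rest ⊤}
  B7: | IN={a:+, d:-; rest ⊤} | OUT={a:+, d:-, e:+; rest ⊤}
  B8: | IN={a:+, d:-, e:+; rest ⊤} | OUT={a:+, e:+; rest ⊤}
  B9: | IN={a:+; rest ⊤} | OUT=(all ⊤)

Merge at B2: IN[B2] = OUT[B1] = {a: ⊤, b: ⊤, c: ⊤, d: -, e: ⊤, f: ⊤}
Applying B2's transfer function to that IN value gives OUT[B2] (row B2 above).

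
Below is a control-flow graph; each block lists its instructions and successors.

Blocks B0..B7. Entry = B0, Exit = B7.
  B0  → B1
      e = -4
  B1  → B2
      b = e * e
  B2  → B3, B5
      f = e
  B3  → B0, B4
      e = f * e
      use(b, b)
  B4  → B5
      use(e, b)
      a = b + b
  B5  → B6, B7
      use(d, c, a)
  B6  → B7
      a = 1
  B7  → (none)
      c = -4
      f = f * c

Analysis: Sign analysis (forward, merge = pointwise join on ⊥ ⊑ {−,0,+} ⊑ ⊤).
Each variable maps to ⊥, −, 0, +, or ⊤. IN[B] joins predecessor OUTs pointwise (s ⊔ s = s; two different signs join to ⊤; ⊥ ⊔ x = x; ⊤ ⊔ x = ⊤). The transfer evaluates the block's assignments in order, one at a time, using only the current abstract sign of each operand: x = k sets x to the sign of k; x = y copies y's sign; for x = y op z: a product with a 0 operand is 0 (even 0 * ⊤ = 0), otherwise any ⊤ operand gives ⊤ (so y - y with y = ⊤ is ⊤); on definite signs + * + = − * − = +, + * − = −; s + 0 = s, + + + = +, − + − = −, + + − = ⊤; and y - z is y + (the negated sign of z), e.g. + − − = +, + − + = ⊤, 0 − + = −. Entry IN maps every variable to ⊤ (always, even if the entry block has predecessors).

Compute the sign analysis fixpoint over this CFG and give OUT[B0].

Converged values:
  B0:  IN=(all ⊤)  OUT={e:-; rest ⊤}
  B1:  IN={e:-; rest ⊤}  OUT={b:+, e:-; rest ⊤}
  B2:  IN={b:+, e:-; rest ⊤}  OUT={b:+, e:-, f:-; rest ⊤}
  B3:  IN={b:+, e:-, f:-; rest ⊤}  OUT={b:+, e:+, f:-; rest ⊤}
  B4:  IN={b:+, e:+, f:-; rest ⊤}  OUT={a:+, b:+, e:+, f:-; rest ⊤}
  B5:  IN={b:+, f:-; rest ⊤}  OUT={b:+, f:-; rest ⊤}
  B6:  IN={b:+, f:-; rest ⊤}  OUT={a:+, b:+, f:-; rest ⊤}
  B7:  IN={b:+, f:-; rest ⊤}  OUT={b:+, c:-, f:+; rest ⊤}

Merge at B0 (entry node, so the boundary value (all ⊤) is joined with the incoming edge(s)): IN[B0] = (all ⊤) ⊔ OUT[B3] = {a: ⊤, b: ⊤, c: ⊤, d: ⊤, e: ⊤, f: ⊤}
Applying B0's transfer function to that IN value gives OUT[B0] (row B0 above).

Answer: {a: ⊤, b: ⊤, c: ⊤, d: ⊤, e: -, f: ⊤}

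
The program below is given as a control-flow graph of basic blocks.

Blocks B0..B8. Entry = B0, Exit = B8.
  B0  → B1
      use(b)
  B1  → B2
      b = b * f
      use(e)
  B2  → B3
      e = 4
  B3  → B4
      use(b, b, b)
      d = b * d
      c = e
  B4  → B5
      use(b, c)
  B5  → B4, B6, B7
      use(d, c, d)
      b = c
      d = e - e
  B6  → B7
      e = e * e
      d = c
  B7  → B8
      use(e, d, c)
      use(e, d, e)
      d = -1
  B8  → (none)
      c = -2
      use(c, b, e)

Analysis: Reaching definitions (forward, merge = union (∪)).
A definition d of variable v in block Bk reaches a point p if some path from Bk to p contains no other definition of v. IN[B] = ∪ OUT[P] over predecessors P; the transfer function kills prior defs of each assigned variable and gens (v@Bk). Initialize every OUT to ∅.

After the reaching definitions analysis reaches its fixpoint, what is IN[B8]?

Fixpoint table:
  B0:  IN={}  OUT={}
  B1:  IN={}  OUT={b@B1}
  B2:  IN={b@B1}  OUT={b@B1, e@B2}
  B3:  IN={b@B1, e@B2}  OUT={b@B1, c@B3, d@B3, e@B2}
  B4:  IN={b@B1, b@B5, c@B3, d@B3, d@B5, e@B2}  OUT={b@B1, b@B5, c@B3, d@B3, d@B5, e@B2}
  B5:  IN={b@B1, b@B5, c@B3, d@B3, d@B5, e@B2}  OUT={b@B5, c@B3, d@B5, e@B2}
  B6:  IN={b@B5, c@B3, d@B5, e@B2}  OUT={b@B5, c@B3, d@B6, e@B6}
  B7:  IN={b@B5, c@B3, d@B5, d@B6, e@B2, e@B6}  OUT={b@B5, c@B3, d@B7, e@B2, e@B6}
  B8:  IN={b@B5, c@B3, d@B7, e@B2, e@B6}  OUT={b@B5, c@B8, d@B7, e@B2, e@B6}

Merge at B8: IN[B8] = OUT[B7] = {b@B5, c@B3, d@B7, e@B2, e@B6}

Answer: {b@B5, c@B3, d@B7, e@B2, e@B6}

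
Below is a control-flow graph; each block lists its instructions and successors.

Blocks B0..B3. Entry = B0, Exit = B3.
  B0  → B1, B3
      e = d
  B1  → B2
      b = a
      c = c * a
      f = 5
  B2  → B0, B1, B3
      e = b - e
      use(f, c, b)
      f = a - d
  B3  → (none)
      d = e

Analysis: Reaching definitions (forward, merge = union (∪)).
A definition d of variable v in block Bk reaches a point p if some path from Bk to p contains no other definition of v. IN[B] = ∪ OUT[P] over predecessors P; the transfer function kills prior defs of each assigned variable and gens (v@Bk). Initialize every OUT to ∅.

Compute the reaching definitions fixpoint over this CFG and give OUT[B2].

Answer: {b@B1, c@B1, e@B2, f@B2}

Working:
Fixpoint table:
  B0:   IN={b@B1, c@B1, e@B2, f@B2}   OUT={b@B1, c@B1, e@B0, f@B2}
  B1:   IN={b@B1, c@B1, e@B0, e@B2, f@B2}   OUT={b@B1, c@B1, e@B0, e@B2, f@B1}
  B2:   IN={b@B1, c@B1, e@B0, e@B2, f@B1}   OUT={b@B1, c@B1, e@B2, f@B2}
  B3:   IN={b@B1, c@B1, e@B0, e@B2, f@B2}   OUT={b@B1, c@B1, d@B3, e@B0, e@B2, f@B2}

Merge at B2: IN[B2] = OUT[B1] = {b@B1, c@B1, e@B0, e@B2, f@B1}
Applying B2's transfer function to that IN value gives OUT[B2] (row B2 above).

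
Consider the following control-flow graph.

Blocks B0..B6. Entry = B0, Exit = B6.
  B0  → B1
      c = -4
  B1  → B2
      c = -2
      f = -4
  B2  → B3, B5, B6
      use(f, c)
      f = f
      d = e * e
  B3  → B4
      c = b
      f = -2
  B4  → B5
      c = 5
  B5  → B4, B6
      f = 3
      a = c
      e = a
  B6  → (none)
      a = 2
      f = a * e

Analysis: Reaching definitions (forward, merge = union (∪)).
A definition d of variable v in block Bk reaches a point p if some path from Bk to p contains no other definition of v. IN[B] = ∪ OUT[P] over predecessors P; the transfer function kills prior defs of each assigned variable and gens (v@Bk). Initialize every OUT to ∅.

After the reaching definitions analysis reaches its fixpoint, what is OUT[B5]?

Per-block solution:
  B0: | IN={} | OUT={c@B0}
  B1: | IN={c@B0} | OUT={c@B1, f@B1}
  B2: | IN={c@B1, f@B1} | OUT={c@B1, d@B2, f@B2}
  B3: | IN={c@B1, d@B2, f@B2} | OUT={c@B3, d@B2, f@B3}
  B4: | IN={a@B5, c@B1, c@B3, c@B4, d@B2, e@B5, f@B3, f@B5} | OUT={a@B5, c@B4, d@B2, e@B5, f@B3, f@B5}
  B5: | IN={a@B5, c@B1, c@B4, d@B2, e@B5, f@B2, f@B3, f@B5} | OUT={a@B5, c@B1, c@B4, d@B2, e@B5, f@B5}
  B6: | IN={a@B5, c@B1, c@B4, d@B2, e@B5, f@B2, f@B5} | OUT={a@B6, c@B1, c@B4, d@B2, e@B5, f@B6}

Merge at B5: IN[B5] = OUT[B2] ⊔ OUT[B4] = {a@B5, c@B1, c@B4, d@B2, e@B5, f@B2, f@B3, f@B5}
Applying B5's transfer function to that IN value gives OUT[B5] (row B5 above).

Answer: {a@B5, c@B1, c@B4, d@B2, e@B5, f@B5}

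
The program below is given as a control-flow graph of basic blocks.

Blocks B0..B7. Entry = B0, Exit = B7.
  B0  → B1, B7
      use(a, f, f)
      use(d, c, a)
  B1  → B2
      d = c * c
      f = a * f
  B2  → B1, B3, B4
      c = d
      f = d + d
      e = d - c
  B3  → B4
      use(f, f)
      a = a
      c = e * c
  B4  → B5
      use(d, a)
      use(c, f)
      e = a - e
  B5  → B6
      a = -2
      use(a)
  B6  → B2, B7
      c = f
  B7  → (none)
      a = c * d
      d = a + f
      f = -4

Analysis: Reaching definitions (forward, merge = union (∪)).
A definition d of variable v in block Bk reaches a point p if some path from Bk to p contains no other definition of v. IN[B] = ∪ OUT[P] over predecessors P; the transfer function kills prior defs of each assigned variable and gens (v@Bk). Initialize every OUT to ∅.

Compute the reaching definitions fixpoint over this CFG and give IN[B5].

Answer: {a@B3, a@B5, c@B2, c@B3, d@B1, e@B4, f@B2}

Derivation:
Per-block solution:
  B0:   IN={}   OUT={}
  B1:   IN={a@B5, c@B2, d@B1, e@B2, f@B2}   OUT={a@B5, c@B2, d@B1, e@B2, f@B1}
  B2:   IN={a@B5, c@B2, c@B6, d@B1, e@B2, e@B4, f@B1, f@B2}   OUT={a@B5, c@B2, d@B1, e@B2, f@B2}
  B3:   IN={a@B5, c@B2, d@B1, e@B2, f@B2}   OUT={a@B3, c@B3, d@B1, e@B2, f@B2}
  B4:   IN={a@B3, a@B5, c@B2, c@B3, d@B1, e@B2, f@B2}   OUT={a@B3, a@B5, c@B2, c@B3, d@B1, e@B4, f@B2}
  B5:   IN={a@B3, a@B5, c@B2, c@B3, d@B1, e@B4, f@B2}   OUT={a@B5, c@B2, c@B3, d@B1, e@B4, f@B2}
  B6:   IN={a@B5, c@B2, c@B3, d@B1, e@B4, f@B2}   OUT={a@B5, c@B6, d@B1, e@B4, f@B2}
  B7:   IN={a@B5, c@B6, d@B1, e@B4, f@B2}   OUT={a@B7, c@B6, d@B7, e@B4, f@B7}

Merge at B5: IN[B5] = OUT[B4] = {a@B3, a@B5, c@B2, c@B3, d@B1, e@B4, f@B2}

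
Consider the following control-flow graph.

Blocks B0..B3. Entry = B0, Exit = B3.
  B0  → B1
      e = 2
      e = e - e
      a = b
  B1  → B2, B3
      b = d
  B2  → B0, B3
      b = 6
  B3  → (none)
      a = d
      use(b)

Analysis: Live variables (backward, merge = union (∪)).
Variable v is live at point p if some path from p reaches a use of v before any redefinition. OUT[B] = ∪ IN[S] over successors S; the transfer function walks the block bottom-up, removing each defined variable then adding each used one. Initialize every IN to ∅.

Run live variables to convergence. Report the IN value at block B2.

Per-block solution:
  B0:  IN={b, d}  OUT={d}
  B1:  IN={d}  OUT={b, d}
  B2:  IN={d}  OUT={b, d}
  B3:  IN={b, d}  OUT={}

Merge at B2: OUT[B2] = IN[B0] ⊔ IN[B3] = {b, d}
Applying B2's transfer function to that OUT value gives IN[B2] (row B2 above).

Answer: {d}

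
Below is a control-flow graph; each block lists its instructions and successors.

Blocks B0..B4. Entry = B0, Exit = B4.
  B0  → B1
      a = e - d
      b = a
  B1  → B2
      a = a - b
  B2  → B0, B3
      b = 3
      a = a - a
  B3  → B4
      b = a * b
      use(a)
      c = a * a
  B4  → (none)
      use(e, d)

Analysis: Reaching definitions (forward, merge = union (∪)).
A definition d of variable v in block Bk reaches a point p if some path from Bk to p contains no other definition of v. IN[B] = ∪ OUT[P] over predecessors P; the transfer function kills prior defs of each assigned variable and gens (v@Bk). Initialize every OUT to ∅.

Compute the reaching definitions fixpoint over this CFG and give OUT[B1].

Converged values:
  B0:  IN={a@B2, b@B2}  OUT={a@B0, b@B0}
  B1:  IN={a@B0, b@B0}  OUT={a@B1, b@B0}
  B2:  IN={a@B1, b@B0}  OUT={a@B2, b@B2}
  B3:  IN={a@B2, b@B2}  OUT={a@B2, b@B3, c@B3}
  B4:  IN={a@B2, b@B3, c@B3}  OUT={a@B2, b@B3, c@B3}

Merge at B1: IN[B1] = OUT[B0] = {a@B0, b@B0}
Applying B1's transfer function to that IN value gives OUT[B1] (row B1 above).

Answer: {a@B1, b@B0}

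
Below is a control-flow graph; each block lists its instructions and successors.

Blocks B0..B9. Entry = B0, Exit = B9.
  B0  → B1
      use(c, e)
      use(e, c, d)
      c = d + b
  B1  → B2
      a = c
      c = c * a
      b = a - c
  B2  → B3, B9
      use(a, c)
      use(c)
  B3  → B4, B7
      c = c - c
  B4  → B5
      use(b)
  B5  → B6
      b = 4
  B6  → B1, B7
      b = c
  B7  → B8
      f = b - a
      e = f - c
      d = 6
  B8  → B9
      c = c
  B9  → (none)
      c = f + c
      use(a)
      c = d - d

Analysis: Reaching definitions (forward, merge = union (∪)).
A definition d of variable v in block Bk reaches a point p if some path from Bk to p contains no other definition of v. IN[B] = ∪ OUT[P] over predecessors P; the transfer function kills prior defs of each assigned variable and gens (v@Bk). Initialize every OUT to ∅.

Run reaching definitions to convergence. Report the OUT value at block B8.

Converged values:
  B0:  IN={}  OUT={c@B0}
  B1:  IN={a@B1, b@B6, c@B0, c@B3}  OUT={a@B1, b@B1, c@B1}
  B2:  IN={a@B1, b@B1, c@B1}  OUT={a@B1, b@B1, c@B1}
  B3:  IN={a@B1, b@B1, c@B1}  OUT={a@B1, b@B1, c@B3}
  B4:  IN={a@B1, b@B1, c@B3}  OUT={a@B1, b@B1, c@B3}
  B5:  IN={a@B1, b@B1, c@B3}  OUT={a@B1, b@B5, c@B3}
  B6:  IN={a@B1, b@B5, c@B3}  OUT={a@B1, b@B6, c@B3}
  B7:  IN={a@B1, b@B1, b@B6, c@B3}  OUT={a@B1, b@B1, b@B6, c@B3, d@B7, e@B7, f@B7}
  B8:  IN={a@B1, b@B1, b@B6, c@B3, d@B7, e@B7, f@B7}  OUT={a@B1, b@B1, b@B6, c@B8, d@B7, e@B7, f@B7}
  B9:  IN={a@B1, b@B1, b@B6, c@B1, c@B8, d@B7, e@B7, f@B7}  OUT={a@B1, b@B1, b@B6, c@B9, d@B7, e@B7, f@B7}

Merge at B8: IN[B8] = OUT[B7] = {a@B1, b@B1, b@B6, c@B3, d@B7, e@B7, f@B7}
Applying B8's transfer function to that IN value gives OUT[B8] (row B8 above).

Answer: {a@B1, b@B1, b@B6, c@B8, d@B7, e@B7, f@B7}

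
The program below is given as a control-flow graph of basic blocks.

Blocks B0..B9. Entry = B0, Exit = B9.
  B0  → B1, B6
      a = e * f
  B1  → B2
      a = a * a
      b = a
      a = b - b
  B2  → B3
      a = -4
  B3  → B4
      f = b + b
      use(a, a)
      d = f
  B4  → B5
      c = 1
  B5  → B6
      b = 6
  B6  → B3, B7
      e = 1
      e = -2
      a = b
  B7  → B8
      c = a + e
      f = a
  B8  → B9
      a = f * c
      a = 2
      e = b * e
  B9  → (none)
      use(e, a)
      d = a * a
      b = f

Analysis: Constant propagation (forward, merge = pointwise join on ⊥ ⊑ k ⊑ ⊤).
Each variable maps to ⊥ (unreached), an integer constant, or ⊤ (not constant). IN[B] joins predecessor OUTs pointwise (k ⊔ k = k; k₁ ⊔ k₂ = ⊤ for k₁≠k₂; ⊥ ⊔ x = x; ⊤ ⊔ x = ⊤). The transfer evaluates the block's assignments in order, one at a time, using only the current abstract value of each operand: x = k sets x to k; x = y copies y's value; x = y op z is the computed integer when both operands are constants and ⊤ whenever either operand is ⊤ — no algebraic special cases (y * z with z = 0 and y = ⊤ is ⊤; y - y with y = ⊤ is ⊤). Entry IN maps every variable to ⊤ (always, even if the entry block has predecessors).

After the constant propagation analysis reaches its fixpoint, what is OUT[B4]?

Converged values:
  B0:  IN=(all ⊤)  OUT=(all ⊤)
  B1:  IN=(all ⊤)  OUT=(all ⊤)
  B2:  IN=(all ⊤)  OUT={a:-4; rest ⊤}
  B3:  IN=(all ⊤)  OUT=(all ⊤)
  B4:  IN=(all ⊤)  OUT={c:1; rest ⊤}
  B5:  IN={c:1; rest ⊤}  OUT={b:6, c:1; rest ⊤}
  B6:  IN=(all ⊤)  OUT={e:-2; rest ⊤}
  B7:  IN={e:-2; rest ⊤}  OUT={e:-2; rest ⊤}
  B8:  IN={e:-2; rest ⊤}  OUT={a:2; rest ⊤}
  B9:  IN={a:2; rest ⊤}  OUT={a:2, d:4; rest ⊤}

Merge at B4: IN[B4] = OUT[B3] = {a: ⊤, b: ⊤, c: ⊤, d: ⊤, e: ⊤, f: ⊤}
Applying B4's transfer function to that IN value gives OUT[B4] (row B4 above).

Answer: {a: ⊤, b: ⊤, c: 1, d: ⊤, e: ⊤, f: ⊤}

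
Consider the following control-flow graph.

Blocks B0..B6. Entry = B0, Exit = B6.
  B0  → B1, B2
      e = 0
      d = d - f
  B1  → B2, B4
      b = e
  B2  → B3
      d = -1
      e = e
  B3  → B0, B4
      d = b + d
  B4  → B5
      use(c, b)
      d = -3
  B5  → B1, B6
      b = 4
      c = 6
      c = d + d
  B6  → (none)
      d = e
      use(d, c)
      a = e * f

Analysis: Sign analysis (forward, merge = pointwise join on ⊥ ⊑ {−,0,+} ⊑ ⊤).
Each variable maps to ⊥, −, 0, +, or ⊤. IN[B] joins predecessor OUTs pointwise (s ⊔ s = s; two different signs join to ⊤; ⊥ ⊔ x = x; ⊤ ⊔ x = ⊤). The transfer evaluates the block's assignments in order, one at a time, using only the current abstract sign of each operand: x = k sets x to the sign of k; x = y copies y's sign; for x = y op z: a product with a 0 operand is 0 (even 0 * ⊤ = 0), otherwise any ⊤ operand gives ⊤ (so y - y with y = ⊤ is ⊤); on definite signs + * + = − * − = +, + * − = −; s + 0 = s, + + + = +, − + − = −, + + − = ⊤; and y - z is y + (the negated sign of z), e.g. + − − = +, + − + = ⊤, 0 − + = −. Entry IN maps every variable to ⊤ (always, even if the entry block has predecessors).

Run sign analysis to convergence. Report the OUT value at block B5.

Answer: {a: ⊤, b: +, c: -, d: -, e: 0, f: ⊤}

Derivation:
Fixpoint table:
  B0: | IN=(all ⊤) | OUT={e:0; rest ⊤}
  B1: | IN={e:0; rest ⊤} | OUT={b:0, e:0; rest ⊤}
  B2: | IN={e:0; rest ⊤} | OUT={d:-, e:0; rest ⊤}
  B3: | IN={d:-, e:0; rest ⊤} | OUT={e:0; rest ⊤}
  B4: | IN={e:0; rest ⊤} | OUT={d:-, e:0; rest ⊤}
  B5: | IN={d:-, e:0; rest ⊤} | OUT={b:+, c:-, d:-, e:0; rest ⊤}
  B6: | IN={b:+, c:-, d:-, e:0; rest ⊤} | OUT={a:0, b:+, c:-, d:0, e:0; rest ⊤}

Merge at B5: IN[B5] = OUT[B4] = {a: ⊤, b: ⊤, c: ⊤, d: -, e: 0, f: ⊤}
Applying B5's transfer function to that IN value gives OUT[B5] (row B5 above).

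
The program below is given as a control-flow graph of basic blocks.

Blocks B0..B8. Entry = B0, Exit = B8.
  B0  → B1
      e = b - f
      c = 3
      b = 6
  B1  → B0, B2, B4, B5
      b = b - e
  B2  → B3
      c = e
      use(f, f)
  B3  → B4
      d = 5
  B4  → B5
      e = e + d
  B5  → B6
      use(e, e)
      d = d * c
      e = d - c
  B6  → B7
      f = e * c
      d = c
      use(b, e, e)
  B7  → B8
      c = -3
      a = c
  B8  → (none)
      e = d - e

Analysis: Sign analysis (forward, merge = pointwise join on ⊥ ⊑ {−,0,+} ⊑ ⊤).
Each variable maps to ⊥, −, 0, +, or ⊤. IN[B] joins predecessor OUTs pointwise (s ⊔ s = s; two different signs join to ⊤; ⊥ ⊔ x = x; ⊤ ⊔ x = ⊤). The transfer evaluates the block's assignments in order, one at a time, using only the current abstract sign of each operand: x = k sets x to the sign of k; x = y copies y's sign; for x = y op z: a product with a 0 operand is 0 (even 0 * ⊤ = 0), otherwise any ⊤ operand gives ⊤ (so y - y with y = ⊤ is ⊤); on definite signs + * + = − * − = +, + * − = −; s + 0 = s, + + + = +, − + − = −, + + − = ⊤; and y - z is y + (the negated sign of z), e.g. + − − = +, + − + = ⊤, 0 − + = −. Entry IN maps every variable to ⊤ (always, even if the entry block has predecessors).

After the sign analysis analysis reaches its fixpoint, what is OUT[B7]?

Answer: {a: -, b: ⊤, c: -, d: ⊤, e: ⊤, f: ⊤}

Derivation:
Converged values:
  B0:  IN=(all ⊤)  OUT={b:+, c:+; rest ⊤}
  B1:  IN={b:+, c:+; rest ⊤}  OUT={c:+; rest ⊤}
  B2:  IN={c:+; rest ⊤}  OUT=(all ⊤)
  B3:  IN=(all ⊤)  OUT={d:+; rest ⊤}
  B4:  IN=(all ⊤)  OUT=(all ⊤)
  B5:  IN=(all ⊤)  OUT=(all ⊤)
  B6:  IN=(all ⊤)  OUT=(all ⊤)
  B7:  IN=(all ⊤)  OUT={a:-, c:-; rest ⊤}
  B8:  IN={a:-, c:-; rest ⊤}  OUT={a:-, c:-; rest ⊤}

Merge at B7: IN[B7] = OUT[B6] = {a: ⊤, b: ⊤, c: ⊤, d: ⊤, e: ⊤, f: ⊤}
Applying B7's transfer function to that IN value gives OUT[B7] (row B7 above).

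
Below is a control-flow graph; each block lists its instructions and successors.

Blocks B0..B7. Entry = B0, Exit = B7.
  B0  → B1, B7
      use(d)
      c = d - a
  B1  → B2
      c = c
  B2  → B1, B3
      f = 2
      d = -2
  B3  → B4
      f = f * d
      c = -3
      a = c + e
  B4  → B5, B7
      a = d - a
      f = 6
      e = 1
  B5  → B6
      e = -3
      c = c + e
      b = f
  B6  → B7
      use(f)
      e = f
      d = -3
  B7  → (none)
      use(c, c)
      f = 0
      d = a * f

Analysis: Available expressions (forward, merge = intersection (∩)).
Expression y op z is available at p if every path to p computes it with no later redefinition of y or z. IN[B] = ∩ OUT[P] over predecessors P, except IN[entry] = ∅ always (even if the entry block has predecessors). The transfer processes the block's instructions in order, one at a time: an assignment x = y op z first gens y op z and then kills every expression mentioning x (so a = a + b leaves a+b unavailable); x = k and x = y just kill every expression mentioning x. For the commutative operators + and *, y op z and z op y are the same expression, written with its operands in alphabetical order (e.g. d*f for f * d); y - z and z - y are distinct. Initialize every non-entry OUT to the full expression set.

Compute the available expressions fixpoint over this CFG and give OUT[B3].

Answer: {c+e}

Trace:
Per-block solution:
  B0: | IN={} | OUT={d-a}
  B1: | IN={} | OUT={}
  B2: | IN={} | OUT={}
  B3: | IN={} | OUT={c+e}
  B4: | IN={c+e} | OUT={}
  B5: | IN={} | OUT={}
  B6: | IN={} | OUT={}
  B7: | IN={} | OUT={a*f}

Merge at B3: IN[B3] = OUT[B2] = {}
Applying B3's transfer function to that IN value gives OUT[B3] (row B3 above).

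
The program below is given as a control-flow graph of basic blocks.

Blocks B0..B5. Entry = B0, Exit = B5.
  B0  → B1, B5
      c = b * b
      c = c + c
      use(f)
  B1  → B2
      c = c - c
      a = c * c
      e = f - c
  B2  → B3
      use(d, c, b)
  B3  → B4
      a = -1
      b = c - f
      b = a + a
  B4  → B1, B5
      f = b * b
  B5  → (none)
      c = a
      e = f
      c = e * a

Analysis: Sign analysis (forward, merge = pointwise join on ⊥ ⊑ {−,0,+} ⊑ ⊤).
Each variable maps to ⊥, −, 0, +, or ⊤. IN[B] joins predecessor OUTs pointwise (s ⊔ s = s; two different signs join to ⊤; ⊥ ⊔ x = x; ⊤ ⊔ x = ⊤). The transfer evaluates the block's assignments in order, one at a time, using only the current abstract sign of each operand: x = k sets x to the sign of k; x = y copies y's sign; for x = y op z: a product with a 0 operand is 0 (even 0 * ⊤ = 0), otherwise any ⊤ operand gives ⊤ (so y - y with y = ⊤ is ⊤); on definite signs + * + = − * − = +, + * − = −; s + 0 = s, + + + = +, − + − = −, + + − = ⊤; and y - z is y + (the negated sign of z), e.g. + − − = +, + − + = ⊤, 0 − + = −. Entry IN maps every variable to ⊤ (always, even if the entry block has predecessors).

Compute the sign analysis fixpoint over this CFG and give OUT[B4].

Converged values:
  B0:  IN=(all ⊤)  OUT=(all ⊤)
  B1:  IN=(all ⊤)  OUT=(all ⊤)
  B2:  IN=(all ⊤)  OUT=(all ⊤)
  B3:  IN=(all ⊤)  OUT={a:-, b:-; rest ⊤}
  B4:  IN={a:-, b:-; rest ⊤}  OUT={a:-, b:-, f:+; rest ⊤}
  B5:  IN=(all ⊤)  OUT=(all ⊤)

Merge at B4: IN[B4] = OUT[B3] = {a: -, b: -, c: ⊤, d: ⊤, e: ⊤, f: ⊤}
Applying B4's transfer function to that IN value gives OUT[B4] (row B4 above).

Answer: {a: -, b: -, c: ⊤, d: ⊤, e: ⊤, f: +}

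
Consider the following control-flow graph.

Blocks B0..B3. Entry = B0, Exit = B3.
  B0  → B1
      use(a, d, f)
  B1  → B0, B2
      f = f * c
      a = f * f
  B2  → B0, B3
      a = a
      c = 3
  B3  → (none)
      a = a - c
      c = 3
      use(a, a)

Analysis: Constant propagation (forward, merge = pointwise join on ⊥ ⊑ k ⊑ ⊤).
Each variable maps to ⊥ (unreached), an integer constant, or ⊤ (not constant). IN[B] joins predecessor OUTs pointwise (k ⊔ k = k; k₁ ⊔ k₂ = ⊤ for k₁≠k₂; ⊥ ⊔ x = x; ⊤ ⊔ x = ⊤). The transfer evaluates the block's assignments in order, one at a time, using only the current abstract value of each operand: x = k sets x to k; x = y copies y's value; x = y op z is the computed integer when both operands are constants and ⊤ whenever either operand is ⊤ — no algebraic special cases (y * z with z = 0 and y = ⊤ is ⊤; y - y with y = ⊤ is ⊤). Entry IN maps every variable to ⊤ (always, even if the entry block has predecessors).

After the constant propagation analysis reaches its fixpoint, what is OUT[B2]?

Answer: {a: ⊤, b: ⊤, c: 3, d: ⊤, e: ⊤, f: ⊤}

Derivation:
Converged values:
  B0: | IN=(all ⊤) | OUT=(all ⊤)
  B1: | IN=(all ⊤) | OUT=(all ⊤)
  B2: | IN=(all ⊤) | OUT={c:3; rest ⊤}
  B3: | IN={c:3; rest ⊤} | OUT={c:3; rest ⊤}

Merge at B2: IN[B2] = OUT[B1] = {a: ⊤, b: ⊤, c: ⊤, d: ⊤, e: ⊤, f: ⊤}
Applying B2's transfer function to that IN value gives OUT[B2] (row B2 above).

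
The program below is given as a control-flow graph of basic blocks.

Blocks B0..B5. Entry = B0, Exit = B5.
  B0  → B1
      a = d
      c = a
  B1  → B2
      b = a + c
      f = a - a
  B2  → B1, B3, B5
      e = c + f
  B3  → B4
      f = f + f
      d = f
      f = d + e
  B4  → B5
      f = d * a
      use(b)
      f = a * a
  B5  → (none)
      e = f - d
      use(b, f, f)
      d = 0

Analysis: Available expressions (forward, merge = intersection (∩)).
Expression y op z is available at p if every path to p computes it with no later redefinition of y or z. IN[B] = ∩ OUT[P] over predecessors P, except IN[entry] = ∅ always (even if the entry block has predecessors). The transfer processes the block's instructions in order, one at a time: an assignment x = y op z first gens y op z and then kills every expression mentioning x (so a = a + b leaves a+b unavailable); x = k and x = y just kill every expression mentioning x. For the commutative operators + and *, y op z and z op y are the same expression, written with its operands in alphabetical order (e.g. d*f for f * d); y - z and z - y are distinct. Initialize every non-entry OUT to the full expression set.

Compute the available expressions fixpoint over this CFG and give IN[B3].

Converged values:
  B0:   IN={}   OUT={}
  B1:   IN={}   OUT={a+c, a-a}
  B2:   IN={a+c, a-a}   OUT={a+c, a-a, c+f}
  B3:   IN={a+c, a-a, c+f}   OUT={a+c, a-a, d+e}
  B4:   IN={a+c, a-a, d+e}   OUT={a*a, a*d, a+c, a-a, d+e}
  B5:   IN={a+c, a-a}   OUT={a+c, a-a}

Merge at B3: IN[B3] = OUT[B2] = {a+c, a-a, c+f}

Answer: {a+c, a-a, c+f}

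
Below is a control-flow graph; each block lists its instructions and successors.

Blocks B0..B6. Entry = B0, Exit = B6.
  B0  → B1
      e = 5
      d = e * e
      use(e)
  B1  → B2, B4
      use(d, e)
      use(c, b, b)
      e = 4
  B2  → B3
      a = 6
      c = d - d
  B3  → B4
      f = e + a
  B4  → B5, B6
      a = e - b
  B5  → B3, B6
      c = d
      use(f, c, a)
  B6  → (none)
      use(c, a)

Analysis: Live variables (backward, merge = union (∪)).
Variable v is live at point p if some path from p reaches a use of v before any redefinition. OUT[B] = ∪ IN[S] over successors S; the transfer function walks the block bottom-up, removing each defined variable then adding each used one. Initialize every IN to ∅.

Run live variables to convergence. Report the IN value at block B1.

Fixpoint table:
  B0:   IN={b, c, f}   OUT={b, c, d, e, f}
  B1:   IN={b, c, d, e, f}   OUT={b, c, d, e, f}
  B2:   IN={b, d, e}   OUT={a, b, c, d, e}
  B3:   IN={a, b, c, d, e}   OUT={b, c, d, e, f}
  B4:   IN={b, c, d, e, f}   OUT={a, b, c, d, e, f}
  B5:   IN={a, b, d, e, f}   OUT={a, b, c, d, e}
  B6:   IN={a, c}   OUT={}

Merge at B1: OUT[B1] = IN[B2] ⊔ IN[B4] = {b, c, d, e, f}
Applying B1's transfer function to that OUT value gives IN[B1] (row B1 above).

Answer: {b, c, d, e, f}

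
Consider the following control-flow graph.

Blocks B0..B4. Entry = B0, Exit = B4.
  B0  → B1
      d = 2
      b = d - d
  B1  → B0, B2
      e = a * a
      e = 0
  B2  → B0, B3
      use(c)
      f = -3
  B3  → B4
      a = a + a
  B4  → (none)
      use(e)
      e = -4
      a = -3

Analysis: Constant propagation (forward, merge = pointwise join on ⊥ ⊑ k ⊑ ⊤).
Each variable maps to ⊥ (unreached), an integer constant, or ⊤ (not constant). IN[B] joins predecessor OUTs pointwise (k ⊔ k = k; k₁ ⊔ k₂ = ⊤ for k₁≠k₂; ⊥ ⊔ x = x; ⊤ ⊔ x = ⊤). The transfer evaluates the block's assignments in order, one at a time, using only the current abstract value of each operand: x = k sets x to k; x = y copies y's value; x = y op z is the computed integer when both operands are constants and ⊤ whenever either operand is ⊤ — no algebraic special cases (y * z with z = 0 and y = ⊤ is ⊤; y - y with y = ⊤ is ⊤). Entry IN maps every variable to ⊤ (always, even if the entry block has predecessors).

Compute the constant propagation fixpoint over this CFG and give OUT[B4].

Converged values:
  B0:   IN=(all ⊤)   OUT={b:0, d:2; rest ⊤}
  B1:   IN={b:0, d:2; rest ⊤}   OUT={b:0, d:2, e:0; rest ⊤}
  B2:   IN={b:0, d:2, e:0; rest ⊤}   OUT={b:0, d:2, e:0, f:-3; rest ⊤}
  B3:   IN={b:0, d:2, e:0, f:-3; rest ⊤}   OUT={b:0, d:2, e:0, f:-3; rest ⊤}
  B4:   IN={b:0, d:2, e:0, f:-3; rest ⊤}   OUT={a:-3, b:0, d:2, e:-4, f:-3; rest ⊤}

Merge at B4: IN[B4] = OUT[B3] = {a: ⊤, b: 0, c: ⊤, d: 2, e: 0, f: -3}
Applying B4's transfer function to that IN value gives OUT[B4] (row B4 above).

Answer: {a: -3, b: 0, c: ⊤, d: 2, e: -4, f: -3}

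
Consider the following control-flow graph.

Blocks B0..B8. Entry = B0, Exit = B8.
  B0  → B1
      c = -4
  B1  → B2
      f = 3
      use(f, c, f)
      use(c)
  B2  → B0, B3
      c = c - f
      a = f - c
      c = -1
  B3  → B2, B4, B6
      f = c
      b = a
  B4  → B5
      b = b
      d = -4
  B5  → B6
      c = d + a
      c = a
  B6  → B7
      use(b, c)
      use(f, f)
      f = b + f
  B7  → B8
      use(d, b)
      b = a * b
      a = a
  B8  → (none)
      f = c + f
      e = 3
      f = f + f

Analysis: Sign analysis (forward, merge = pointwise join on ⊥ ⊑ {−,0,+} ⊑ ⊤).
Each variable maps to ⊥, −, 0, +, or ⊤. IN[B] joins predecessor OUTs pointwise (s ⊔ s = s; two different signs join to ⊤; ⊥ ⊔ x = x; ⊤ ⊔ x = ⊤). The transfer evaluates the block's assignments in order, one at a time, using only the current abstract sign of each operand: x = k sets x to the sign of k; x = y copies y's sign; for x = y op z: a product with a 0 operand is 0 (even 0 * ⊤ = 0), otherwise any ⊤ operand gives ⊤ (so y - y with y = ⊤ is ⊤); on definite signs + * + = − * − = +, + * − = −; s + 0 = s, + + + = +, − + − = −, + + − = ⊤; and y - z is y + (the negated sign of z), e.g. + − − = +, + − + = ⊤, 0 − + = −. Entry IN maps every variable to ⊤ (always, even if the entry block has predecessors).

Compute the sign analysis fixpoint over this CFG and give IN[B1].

Per-block solution:
  B0: | IN=(all ⊤) | OUT={c:-; rest ⊤}
  B1: | IN={c:-; rest ⊤} | OUT={c:-, f:+; rest ⊤}
  B2: | IN={c:-; rest ⊤} | OUT={c:-; rest ⊤}
  B3: | IN={c:-; rest ⊤} | OUT={c:-, f:-; rest ⊤}
  B4: | IN={c:-, f:-; rest ⊤} | OUT={c:-, d:-, f:-; rest ⊤}
  B5: | IN={c:-, d:-, f:-; rest ⊤} | OUT={d:-, f:-; rest ⊤}
  B6: | IN={f:-; rest ⊤} | OUT=(all ⊤)
  B7: | IN=(all ⊤) | OUT=(all ⊤)
  B8: | IN=(all ⊤) | OUT={e:+; rest ⊤}

Merge at B1: IN[B1] = OUT[B0] = {a: ⊤, b: ⊤, c: -, d: ⊤, e: ⊤, f: ⊤}

Answer: {a: ⊤, b: ⊤, c: -, d: ⊤, e: ⊤, f: ⊤}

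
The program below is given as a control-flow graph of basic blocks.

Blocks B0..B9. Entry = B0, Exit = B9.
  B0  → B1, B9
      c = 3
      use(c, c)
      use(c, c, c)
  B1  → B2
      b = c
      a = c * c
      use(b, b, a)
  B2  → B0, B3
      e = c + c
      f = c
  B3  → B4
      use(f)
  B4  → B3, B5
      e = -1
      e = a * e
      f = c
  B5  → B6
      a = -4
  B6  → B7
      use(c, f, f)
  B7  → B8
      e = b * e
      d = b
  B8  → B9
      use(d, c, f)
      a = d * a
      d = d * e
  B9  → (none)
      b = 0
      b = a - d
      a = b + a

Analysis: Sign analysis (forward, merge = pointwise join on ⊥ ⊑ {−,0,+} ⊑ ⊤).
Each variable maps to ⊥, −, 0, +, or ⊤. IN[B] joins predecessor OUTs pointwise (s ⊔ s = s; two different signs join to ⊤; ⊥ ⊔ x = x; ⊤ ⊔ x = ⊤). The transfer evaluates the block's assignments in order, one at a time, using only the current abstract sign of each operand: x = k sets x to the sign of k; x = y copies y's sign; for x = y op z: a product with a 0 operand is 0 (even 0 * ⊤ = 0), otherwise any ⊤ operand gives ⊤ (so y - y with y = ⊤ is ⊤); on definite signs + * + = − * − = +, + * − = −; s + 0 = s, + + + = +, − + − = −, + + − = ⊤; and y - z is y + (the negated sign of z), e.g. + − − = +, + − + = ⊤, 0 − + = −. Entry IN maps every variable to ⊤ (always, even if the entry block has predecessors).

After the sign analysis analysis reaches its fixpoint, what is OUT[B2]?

Answer: {a: +, b: +, c: +, d: ⊤, e: +, f: +}

Working:
Per-block solution:
  B0:   IN=(all ⊤)   OUT={c:+; rest ⊤}
  B1:   IN={c:+; rest ⊤}   OUT={a:+, b:+, c:+; rest ⊤}
  B2:   IN={a:+, b:+, c:+; rest ⊤}   OUT={a:+, b:+, c:+, e:+, f:+; rest ⊤}
  B3:   IN={a:+, b:+, c:+, f:+; rest ⊤}   OUT={a:+, b:+, c:+, f:+; rest ⊤}
  B4:   IN={a:+, b:+, c:+, f:+; rest ⊤}   OUT={a:+, b:+, c:+, e:-, f:+; rest ⊤}
  B5:   IN={a:+, b:+, c:+, e:-, f:+; rest ⊤}   OUT={a:-, b:+, c:+, e:-, f:+; rest ⊤}
  B6:   IN={a:-, b:+, c:+, e:-, f:+; rest ⊤}   OUT={a:-, b:+, c:+, e:-, f:+; rest ⊤}
  B7:   IN={a:-, b:+, c:+, e:-, f:+; rest ⊤}   OUT={a:-, b:+, c:+, d:+, e:-, f:+; rest ⊤}
  B8:   IN={a:-, b:+, c:+, d:+, e:-, f:+; rest ⊤}   OUT={a:-, b:+, c:+, d:-, e:-, f:+; rest ⊤}
  B9:   IN={c:+; rest ⊤}   OUT={c:+; rest ⊤}

Merge at B2: IN[B2] = OUT[B1] = {a: +, b: +, c: +, d: ⊤, e: ⊤, f: ⊤}
Applying B2's transfer function to that IN value gives OUT[B2] (row B2 above).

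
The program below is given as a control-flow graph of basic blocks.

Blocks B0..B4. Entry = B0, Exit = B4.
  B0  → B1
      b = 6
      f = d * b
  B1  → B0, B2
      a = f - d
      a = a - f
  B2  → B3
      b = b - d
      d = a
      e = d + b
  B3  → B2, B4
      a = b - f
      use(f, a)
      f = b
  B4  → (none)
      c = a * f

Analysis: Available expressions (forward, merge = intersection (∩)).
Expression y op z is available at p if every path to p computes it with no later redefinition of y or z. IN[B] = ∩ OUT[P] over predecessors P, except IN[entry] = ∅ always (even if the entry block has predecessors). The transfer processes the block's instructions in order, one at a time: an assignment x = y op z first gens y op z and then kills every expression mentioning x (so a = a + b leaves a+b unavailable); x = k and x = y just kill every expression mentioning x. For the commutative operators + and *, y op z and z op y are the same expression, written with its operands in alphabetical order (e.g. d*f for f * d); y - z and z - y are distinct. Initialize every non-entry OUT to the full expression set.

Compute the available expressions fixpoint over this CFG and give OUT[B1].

Fixpoint table:
  B0:  IN={}  OUT={b*d}
  B1:  IN={b*d}  OUT={b*d, f-d}
  B2:  IN={}  OUT={b+d}
  B3:  IN={b+d}  OUT={b+d}
  B4:  IN={b+d}  OUT={a*f, b+d}

Merge at B1: IN[B1] = OUT[B0] = {b*d}
Applying B1's transfer function to that IN value gives OUT[B1] (row B1 above).

Answer: {b*d, f-d}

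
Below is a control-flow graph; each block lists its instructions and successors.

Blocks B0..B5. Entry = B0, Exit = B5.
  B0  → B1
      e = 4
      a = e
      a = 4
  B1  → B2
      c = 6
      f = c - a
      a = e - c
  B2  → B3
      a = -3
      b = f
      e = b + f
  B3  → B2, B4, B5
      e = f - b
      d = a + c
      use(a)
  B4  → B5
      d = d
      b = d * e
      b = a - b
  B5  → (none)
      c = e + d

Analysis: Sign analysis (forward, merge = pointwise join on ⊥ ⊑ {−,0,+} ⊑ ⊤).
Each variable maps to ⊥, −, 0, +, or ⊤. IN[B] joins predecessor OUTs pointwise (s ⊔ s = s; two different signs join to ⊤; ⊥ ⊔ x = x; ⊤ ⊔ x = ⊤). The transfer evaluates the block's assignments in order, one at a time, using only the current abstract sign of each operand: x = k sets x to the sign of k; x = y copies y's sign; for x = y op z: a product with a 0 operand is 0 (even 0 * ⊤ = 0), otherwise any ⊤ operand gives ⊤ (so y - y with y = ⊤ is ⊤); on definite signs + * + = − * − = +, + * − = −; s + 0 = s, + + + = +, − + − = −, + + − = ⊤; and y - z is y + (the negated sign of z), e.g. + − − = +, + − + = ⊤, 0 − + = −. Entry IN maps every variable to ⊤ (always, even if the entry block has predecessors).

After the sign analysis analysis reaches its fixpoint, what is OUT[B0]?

Answer: {a: +, b: ⊤, c: ⊤, d: ⊤, e: +, f: ⊤}

Working:
Fixpoint table:
  B0: | IN=(all ⊤) | OUT={a:+, e:+; rest ⊤}
  B1: | IN={a:+, e:+; rest ⊤} | OUT={c:+, e:+; rest ⊤}
  B2: | IN={c:+; rest ⊤} | OUT={a:-, c:+; rest ⊤}
  B3: | IN={a:-, c:+; rest ⊤} | OUT={a:-, c:+; rest ⊤}
  B4: | IN={a:-, c:+; rest ⊤} | OUT={a:-, c:+; rest ⊤}
  B5: | IN={a:-, c:+; rest ⊤} | OUT={a:-; rest ⊤}

B0 is the boundary node: IN[B0] = {a: ⊤, b: ⊤, c: ⊤, d: ⊤, e: ⊤, f: ⊤}
Applying B0's transfer function to that IN value gives OUT[B0] (row B0 above).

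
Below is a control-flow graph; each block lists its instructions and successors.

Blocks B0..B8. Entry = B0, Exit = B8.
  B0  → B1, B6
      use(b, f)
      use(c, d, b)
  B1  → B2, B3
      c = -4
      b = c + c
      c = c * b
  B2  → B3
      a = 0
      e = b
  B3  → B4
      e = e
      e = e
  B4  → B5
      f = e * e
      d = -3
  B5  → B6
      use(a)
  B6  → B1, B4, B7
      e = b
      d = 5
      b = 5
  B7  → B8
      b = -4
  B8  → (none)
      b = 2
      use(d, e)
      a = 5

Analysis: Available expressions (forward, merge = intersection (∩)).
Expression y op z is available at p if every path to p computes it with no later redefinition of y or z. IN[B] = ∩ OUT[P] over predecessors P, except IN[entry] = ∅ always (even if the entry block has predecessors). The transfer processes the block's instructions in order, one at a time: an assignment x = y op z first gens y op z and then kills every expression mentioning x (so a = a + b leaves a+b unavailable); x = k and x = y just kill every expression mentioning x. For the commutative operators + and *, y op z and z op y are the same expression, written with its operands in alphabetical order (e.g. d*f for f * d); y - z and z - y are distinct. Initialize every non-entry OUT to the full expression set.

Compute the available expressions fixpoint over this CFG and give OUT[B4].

Answer: {e*e}

Working:
Per-block solution:
  B0:  IN={}  OUT={}
  B1:  IN={}  OUT={}
  B2:  IN={}  OUT={}
  B3:  IN={}  OUT={}
  B4:  IN={}  OUT={e*e}
  B5:  IN={e*e}  OUT={e*e}
  B6:  IN={}  OUT={}
  B7:  IN={}  OUT={}
  B8:  IN={}  OUT={}

Merge at B4: IN[B4] = OUT[B3] ∩ OUT[B6] = {}
Applying B4's transfer function to that IN value gives OUT[B4] (row B4 above).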